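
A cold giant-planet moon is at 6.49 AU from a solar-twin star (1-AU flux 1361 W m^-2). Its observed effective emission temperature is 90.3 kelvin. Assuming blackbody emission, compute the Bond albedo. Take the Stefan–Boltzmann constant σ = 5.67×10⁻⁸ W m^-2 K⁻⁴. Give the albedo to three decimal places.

By the inverse-square law, S = 1361/6.49² = 32.31 W m^-2.
From σT⁴ = S(1−α)/4 we invert for α: 1−α = 4σT⁴/S.
σT⁴ = 3.770 W m^-2, so 4σT⁴ = 15.08 W m^-2.
1−α = 15.08/32.31 = 0.4667, so α = 0.5333.

0.533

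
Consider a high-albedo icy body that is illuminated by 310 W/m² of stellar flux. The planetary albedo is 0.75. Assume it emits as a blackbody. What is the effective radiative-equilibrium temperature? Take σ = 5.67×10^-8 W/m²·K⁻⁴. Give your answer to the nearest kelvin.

136 K

The planet absorbs (1−α)S over its disc πR² and re-emits over 4πR², so the mean absorbed flux is (1−0.75)·310.0/4 = 19.38 W/m².
Balancing against σT⁴: T = (19.38/5.67×10⁻⁸)^(1/4) = 136.0 K.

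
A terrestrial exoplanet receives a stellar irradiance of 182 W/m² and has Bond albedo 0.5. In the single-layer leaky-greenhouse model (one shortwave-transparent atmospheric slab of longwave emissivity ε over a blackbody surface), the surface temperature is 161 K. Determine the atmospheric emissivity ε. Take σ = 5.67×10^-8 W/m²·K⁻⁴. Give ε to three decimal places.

TOA balance gives T_e = 141.5 K.
T_s⁴ = T_e⁴·2/(2−ε) → ε = 2 − 2(T_e/T_s)⁴ = 2 − 2·(141.5/161)⁴ = 0.8057.

0.806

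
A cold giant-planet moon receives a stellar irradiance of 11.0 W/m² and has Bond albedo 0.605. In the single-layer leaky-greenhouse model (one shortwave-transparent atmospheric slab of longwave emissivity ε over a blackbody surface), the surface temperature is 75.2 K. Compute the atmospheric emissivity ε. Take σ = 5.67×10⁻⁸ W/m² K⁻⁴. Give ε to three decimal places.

0.802

Effective temperature: T_e = [S(1−α)/(4σ)]^(1/4) = 66.16 K.
Since (2−ε)/2 = (T_e/T_s)⁴ = 0.5991, ε = 0.8019.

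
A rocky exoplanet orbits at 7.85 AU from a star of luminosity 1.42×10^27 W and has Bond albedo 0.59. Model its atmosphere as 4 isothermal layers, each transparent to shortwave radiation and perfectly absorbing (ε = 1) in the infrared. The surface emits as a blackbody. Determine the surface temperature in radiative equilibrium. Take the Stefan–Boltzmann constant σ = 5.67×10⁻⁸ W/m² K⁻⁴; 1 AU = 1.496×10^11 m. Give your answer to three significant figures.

Orbital distance: d = 7.85 AU = 1.174×10^12 m.
Spreading L over a sphere of radius d: S = 1.42×10^27/(4π·1.17×10^12²) = 81.94 W/m².
Top-of-atmosphere balance: σT_e⁴ = S(1−α)/4 = 8.398 W/m² → T_e = 110.3 K.
Layer-by-layer balance gives σT_s⁴ = (N+1)σT_e⁴, so T_s = 5^¼·110.3 = 165.0 K.

165 K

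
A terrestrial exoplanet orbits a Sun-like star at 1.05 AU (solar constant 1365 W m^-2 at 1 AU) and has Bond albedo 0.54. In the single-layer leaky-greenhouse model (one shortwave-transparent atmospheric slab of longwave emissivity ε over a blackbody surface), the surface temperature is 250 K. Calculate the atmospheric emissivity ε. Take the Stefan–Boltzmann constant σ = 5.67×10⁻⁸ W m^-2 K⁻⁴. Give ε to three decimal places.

0.714

By the inverse-square law, S = 1365/1.05² = 1238 W m^-2.
First, T_e = [1238·(1−0.54)/(4σ)]^(1/4) = 223.9 K.
Inverting T_s⁴ = 2T_e⁴/(2−ε): (T_e/T_s)⁴ = 0.6428, so ε = 2(1 − 0.6428) = 0.7143.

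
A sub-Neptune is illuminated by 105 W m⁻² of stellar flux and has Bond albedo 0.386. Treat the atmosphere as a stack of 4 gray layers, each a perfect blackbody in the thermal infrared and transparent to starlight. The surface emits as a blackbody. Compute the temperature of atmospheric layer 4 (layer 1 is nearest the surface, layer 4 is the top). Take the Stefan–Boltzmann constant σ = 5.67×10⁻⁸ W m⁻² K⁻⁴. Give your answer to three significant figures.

130 kelvin

The effective emission temperature is T_e = [S(1−α)/(4σ)]^¼ = 129.8 K.
In the N-layer model, layer k (counted from the surface) has T_k = (N+1−k)^(1/4)·T_e.
With k = 4: T_4 = (4+1−4)^¼·129.8 K = 129.8 K.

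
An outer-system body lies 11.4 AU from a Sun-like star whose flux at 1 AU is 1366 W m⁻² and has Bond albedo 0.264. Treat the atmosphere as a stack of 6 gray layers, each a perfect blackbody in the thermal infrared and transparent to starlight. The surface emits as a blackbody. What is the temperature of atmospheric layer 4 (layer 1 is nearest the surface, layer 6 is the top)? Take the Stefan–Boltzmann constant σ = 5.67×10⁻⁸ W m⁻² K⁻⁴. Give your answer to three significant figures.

101 K

By the inverse-square law, S = 1366/11.4² = 10.51 W m⁻².
Top-of-atmosphere balance: σT_e⁴ = S(1−α)/4 = 1.934 W m⁻² → T_e = 76.42 K.
Each opaque layer satisfies 2T_j⁴ = T_{j−1}⁴ + T_{j+1}⁴, giving T_k⁴ = (N+1−k)T_e⁴.
T_4 = (3)^(1/4)·76.42 = 100.6 K.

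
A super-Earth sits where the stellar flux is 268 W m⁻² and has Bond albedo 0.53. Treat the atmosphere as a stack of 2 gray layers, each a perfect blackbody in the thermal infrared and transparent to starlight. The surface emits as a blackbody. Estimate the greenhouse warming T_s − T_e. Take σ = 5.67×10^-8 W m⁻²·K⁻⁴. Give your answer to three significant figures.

48.5 K

The effective emission temperature is T_e = [S(1−α)/(4σ)]^¼ = 153.5 K.
Surface: T_s = (3)^¼·T_e = 202.0 K.
Warming: T_s − T_e = 48.52 K.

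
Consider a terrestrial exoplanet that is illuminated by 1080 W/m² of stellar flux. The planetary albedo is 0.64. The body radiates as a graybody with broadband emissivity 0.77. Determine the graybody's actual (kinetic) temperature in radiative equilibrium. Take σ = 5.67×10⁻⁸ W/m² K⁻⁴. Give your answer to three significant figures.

217 K

Absorbed flux (global mean): S(1−α)/4 = 1080·0.36/4 = 97.20 W/m².
Equating to εσT⁴ with ε = 0.77: T = (97.20/0.77σ)^(1/4) = 217.2 K.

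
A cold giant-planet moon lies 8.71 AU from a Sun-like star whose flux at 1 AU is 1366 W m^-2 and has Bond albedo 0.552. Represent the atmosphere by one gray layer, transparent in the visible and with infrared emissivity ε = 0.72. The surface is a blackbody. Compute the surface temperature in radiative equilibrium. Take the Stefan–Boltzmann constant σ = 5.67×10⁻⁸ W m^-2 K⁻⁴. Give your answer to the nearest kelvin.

86 kelvin

By the inverse-square law, S = 1366/8.71² = 18.01 W m^-2.
Effective emission temperature (TOA balance): σT_e⁴ = S(1−α)/4 = 2.017 W m^-2 → T_e = 77.23 K.
Surface balance with a leaky layer gives σT_s⁴ = σT_e⁴·2/(2−ε), so T_s = T_e·[2/(2−0.72)]^(1/4) = 86.34 K.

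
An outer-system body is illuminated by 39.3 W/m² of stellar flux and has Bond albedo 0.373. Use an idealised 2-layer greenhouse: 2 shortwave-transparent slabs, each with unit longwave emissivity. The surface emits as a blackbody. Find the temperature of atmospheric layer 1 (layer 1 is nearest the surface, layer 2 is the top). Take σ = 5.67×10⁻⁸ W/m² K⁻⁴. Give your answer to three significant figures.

OLR = S(1−α)/4 = 6.160 W/m²; the top layer radiates at T_e = 102.1 K.
Each opaque layer satisfies 2T_j⁴ = T_{j−1}⁴ + T_{j+1}⁴, giving T_k⁴ = (N+1−k)T_e⁴.
With k = 1: T_1 = (2+1−1)^¼·102.1 K = 121.4 K.

121 K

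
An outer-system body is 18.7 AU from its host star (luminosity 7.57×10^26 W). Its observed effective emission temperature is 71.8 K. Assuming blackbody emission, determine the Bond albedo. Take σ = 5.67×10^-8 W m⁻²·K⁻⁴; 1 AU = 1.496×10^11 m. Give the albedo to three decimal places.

0.217

Orbital distance: d = 18.7 AU = 2.798×10^12 m.
Spreading L over a sphere of radius d: S = 7.57×10^26/(4π·2.80×10^12²) = 7.697 W m⁻².
Rearranging the radiative balance, α = 1 − 4σT⁴/S.
4σT⁴ = 4·5.67×10⁻⁸·(71.8)⁴ = 6.028 W m⁻².
Hence α = 1 − 6.028/7.697 = 0.2169.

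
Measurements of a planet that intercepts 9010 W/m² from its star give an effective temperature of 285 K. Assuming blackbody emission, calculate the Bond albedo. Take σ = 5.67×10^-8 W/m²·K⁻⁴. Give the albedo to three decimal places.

Energy balance: S(1−α)/4 = σT⁴, so 1−α = 4σT⁴/S.
4σT⁴ = 4·5.67×10⁻⁸·(285)⁴ = 1496 W/m².
1−α = 1496/9010 = 0.1661, so α = 0.8339.

0.834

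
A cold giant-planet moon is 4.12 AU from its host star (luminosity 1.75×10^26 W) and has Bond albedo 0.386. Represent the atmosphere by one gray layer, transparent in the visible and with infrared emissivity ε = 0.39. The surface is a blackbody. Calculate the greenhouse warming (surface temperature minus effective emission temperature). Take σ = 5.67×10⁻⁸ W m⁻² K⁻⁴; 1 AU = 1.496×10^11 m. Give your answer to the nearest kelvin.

6 K

d = 4.12 × 1.496×10^11 m = 6.164×10^11 m.
S = L/(4πd²) = 36.66 W m⁻².
Effective emission temperature (TOA balance): σT_e⁴ = S(1−α)/4 = 5.627 W m⁻² → T_e = 99.81 K.
For a single slab of emissivity ε, T_s⁴ = 2T_e⁴/(2−ε); thus T_s = 99.81·(1.242)^(1/4) = 105.4 K.
T_s − T_e = 105.4 − 99.81 = 5.562 K.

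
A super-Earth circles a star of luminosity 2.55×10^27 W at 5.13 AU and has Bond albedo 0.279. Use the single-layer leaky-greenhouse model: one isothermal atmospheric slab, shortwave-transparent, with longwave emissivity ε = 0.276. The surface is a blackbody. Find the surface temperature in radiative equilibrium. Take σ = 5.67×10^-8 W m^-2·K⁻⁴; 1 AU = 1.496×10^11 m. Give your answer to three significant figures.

189 K

Orbital distance: d = 5.13 AU = 7.674×10^11 m.
S = L/(4πd²) = 344.5 W m^-2.
Effective emission temperature (TOA balance): σT_e⁴ = S(1−α)/4 = 62.10 W m^-2 → T_e = 181.9 K.
Surface balance with a leaky layer gives σT_s⁴ = σT_e⁴·2/(2−ε), so T_s = T_e·[2/(2−0.276)]^(1/4) = 188.8 K.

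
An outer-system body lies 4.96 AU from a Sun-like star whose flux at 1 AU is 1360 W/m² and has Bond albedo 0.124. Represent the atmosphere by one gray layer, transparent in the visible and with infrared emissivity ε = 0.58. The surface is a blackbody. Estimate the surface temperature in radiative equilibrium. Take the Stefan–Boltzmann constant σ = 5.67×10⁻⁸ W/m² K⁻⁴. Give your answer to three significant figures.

132 K

Irradiance scales as 1/d², so S = 1360 W/m² × (1/4.96)² = 55.28 W/m².
The planet radiates to space at T_e = [S(1−α)/(4σ)]^(1/4) = 120.9 K.
The surface balance (absorbed SW + ε·downward IR = σT_s⁴) with T_a⁴ = T_s⁴/2 reduces to T_s = T_e·[2/(2−ε)]^¼ = 131.7 K.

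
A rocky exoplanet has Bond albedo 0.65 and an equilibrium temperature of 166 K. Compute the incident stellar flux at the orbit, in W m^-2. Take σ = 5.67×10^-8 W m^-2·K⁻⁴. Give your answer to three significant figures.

492 W m^-2

Invert the energy balance for S: S = 4σT⁴/(1−α).
The emitted flux is σT⁴ = 43.05 W m^-2.
So S = 4×43.05/(1−0.65) = 492.0 W m^-2.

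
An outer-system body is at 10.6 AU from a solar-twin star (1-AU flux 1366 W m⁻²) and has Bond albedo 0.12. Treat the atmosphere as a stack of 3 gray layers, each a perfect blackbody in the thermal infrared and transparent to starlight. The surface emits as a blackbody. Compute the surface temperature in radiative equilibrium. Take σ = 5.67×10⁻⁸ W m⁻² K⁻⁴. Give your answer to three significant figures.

117 kelvin

Flux at the orbit: S = 1366/(10.6)² = 12.16 W m⁻².
Top-of-atmosphere balance: σT_e⁴ = S(1−α)/4 = 2.675 W m⁻² → T_e = 82.87 K.
Layer-by-layer balance gives σT_s⁴ = (N+1)σT_e⁴, so T_s = 4^¼·82.87 = 117.2 K.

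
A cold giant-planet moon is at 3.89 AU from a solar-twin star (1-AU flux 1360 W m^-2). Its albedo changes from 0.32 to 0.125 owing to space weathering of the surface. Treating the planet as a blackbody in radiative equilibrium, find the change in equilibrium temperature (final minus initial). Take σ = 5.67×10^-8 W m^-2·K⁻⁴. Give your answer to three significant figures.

8.34 K

Flux at the orbit: S = 1360/(3.89)² = 89.88 W m^-2.
Before: T₁ = [89.88·0.68/(4σ)]^(1/4) = 128.1 K.
With α = 0.125, T₂ = 136.5 K.
ΔT = T₂ − T₁ = 8.336 K.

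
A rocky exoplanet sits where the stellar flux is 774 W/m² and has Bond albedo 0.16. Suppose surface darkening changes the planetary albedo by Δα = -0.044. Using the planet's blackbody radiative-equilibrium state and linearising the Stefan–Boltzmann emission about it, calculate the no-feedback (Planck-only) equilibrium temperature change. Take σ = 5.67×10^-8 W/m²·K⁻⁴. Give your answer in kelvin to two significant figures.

Reference equilibrium: T_e = [S(1−α)/(4σ)]^(1/4) = 231.4 K.
ΔF = −(S/4)Δα = −(774.0/4)×(-0.044) = 8.514 W/m².
The Planck feedback parameter is 4σT_e³ = 2.810 W/m²/K.
So ΔT₀ = 8.514/2.810 = 3.03 K.

3.0 K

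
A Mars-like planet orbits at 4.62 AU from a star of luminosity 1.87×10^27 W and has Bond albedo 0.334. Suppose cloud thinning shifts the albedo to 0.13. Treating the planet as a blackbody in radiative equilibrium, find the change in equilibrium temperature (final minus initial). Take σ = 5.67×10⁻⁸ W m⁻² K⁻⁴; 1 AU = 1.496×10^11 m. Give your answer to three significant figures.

Orbital distance: d = 4.62 AU = 6.912×10^11 m.
Spreading L over a sphere of radius d: S = 1.87×10^27/(4π·6.91×10^11²) = 311.5 W m⁻².
Before: T₁ = [311.5·0.666/(4σ)]^(1/4) = 173.9 K.
Final:   T₂ = [S(1−0.13)/(4σ)]^(1/4) = 185.9 K.
ΔT = T₂ − T₁ = 12.01 K.

12.0 K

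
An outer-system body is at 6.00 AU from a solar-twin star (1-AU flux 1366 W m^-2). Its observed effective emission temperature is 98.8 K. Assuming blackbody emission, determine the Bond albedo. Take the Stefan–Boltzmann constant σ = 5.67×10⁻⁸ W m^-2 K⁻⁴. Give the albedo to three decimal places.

0.430

Flux at the orbit: S = 1366/(6.00)² = 37.94 W m^-2.
Rearranging the radiative balance, α = 1 − 4σT⁴/S.
4σT⁴ = 4·5.67×10⁻⁸·(98.8)⁴ = 21.61 W m^-2.
Hence α = 1 − 21.61/37.94 = 0.4305.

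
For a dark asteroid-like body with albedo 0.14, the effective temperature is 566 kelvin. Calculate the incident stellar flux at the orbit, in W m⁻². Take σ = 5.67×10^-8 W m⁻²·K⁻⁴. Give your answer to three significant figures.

From S(1−α)/4 = σT⁴: S = 4σT⁴/(1−α).
σT⁴ = 5.67×10⁻⁸·(566)⁴ = 5819 W m⁻².
So S = 4×5819/(1−0.14) = 27070 W m⁻².

27100 W m⁻²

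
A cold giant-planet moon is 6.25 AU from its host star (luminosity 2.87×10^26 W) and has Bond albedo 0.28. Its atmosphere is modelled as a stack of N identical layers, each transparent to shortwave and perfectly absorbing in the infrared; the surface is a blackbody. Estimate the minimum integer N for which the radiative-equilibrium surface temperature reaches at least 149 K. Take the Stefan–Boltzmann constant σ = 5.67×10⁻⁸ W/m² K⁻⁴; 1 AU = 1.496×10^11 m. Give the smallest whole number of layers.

5

Orbital distance: d = 6.25 AU = 9.350×10^11 m.
Spreading L over a sphere of radius d: S = 2.87×10^26/(4π·9.35×10^11²) = 26.12 W/m².
The effective emission temperature is T_e = [S(1−α)/(4σ)]^¼ = 95.43 K.
Need (N+1)T_e⁴ ≥ T_s⁴, i.e. N+1 ≥ (149/95.43)⁴ = 5.943.
Rounding up, N = 5.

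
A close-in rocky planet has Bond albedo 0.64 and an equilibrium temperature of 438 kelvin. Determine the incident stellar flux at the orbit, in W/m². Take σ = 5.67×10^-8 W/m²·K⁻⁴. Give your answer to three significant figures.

23200 W/m²

Invert the energy balance for S: S = 4σT⁴/(1−α).
σT⁴ = 5.67×10⁻⁸·(438)⁴ = 2087 W/m².
S = 4·2087/0.36 = 23190 W/m².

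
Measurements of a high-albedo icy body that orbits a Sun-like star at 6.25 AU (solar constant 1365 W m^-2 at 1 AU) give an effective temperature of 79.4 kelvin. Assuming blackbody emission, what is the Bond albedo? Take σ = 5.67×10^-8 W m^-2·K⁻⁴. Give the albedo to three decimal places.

Irradiance scales as 1/d², so S = 1365 W m^-2 × (1/6.25)² = 34.94 W m^-2.
From σT⁴ = S(1−α)/4 we invert for α: 1−α = 4σT⁴/S.
σT⁴ = 2.254 W m^-2, so 4σT⁴ = 9.014 W m^-2.
1−α = 9.014/34.94 = 0.2580, so α = 0.7420.

0.742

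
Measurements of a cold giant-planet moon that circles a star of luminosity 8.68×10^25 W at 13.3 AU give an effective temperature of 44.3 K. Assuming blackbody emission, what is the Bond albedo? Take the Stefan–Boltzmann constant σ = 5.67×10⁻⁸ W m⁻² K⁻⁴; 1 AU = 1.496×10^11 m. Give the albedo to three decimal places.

0.499

d = 13.3 × 1.496×10^11 m = 1.990×10^12 m.
Spreading L over a sphere of radius d: S = 8.68×10^25/(4π·1.99×10^12²) = 1.745 W m⁻².
From σT⁴ = S(1−α)/4 we invert for α: 1−α = 4σT⁴/S.
σT⁴ = 0.2184 W m⁻², so 4σT⁴ = 0.8735 W m⁻².
1−α = 0.8735/1.745 = 0.5006, so α = 0.4994.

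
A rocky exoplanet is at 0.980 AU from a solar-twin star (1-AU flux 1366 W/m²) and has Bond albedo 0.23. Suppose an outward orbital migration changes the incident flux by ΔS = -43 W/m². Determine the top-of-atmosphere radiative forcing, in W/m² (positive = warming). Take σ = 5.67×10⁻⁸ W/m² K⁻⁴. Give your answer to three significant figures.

-8.28 W/m²

Irradiance scales as 1/d², so S = 1366 W/m² × (1/0.980)² = 1422 W/m².
Only a fraction (1−α) is absorbed and it's spread over 4πR², so ΔF = (1−α)ΔS/4 = -8.277 W/m².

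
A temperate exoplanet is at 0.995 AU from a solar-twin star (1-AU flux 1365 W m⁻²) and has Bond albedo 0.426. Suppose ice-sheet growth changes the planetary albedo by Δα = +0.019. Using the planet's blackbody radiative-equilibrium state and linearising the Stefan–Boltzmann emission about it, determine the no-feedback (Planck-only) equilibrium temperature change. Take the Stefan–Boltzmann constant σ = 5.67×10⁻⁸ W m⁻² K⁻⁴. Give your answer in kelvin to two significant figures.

By the inverse-square law, S = 1365/0.995² = 1379 W m⁻².
The baseline emission temperature is T_e = 243.0 K.
TOA radiative forcing: ΔF = −S·Δα/4 = −1379·(+0.019)/4 = -6.549 W m⁻².
Planck response: λ_P = 4σT_e³ = 4·5.67×10⁻⁸·(243.0)³ = 3.256 W m⁻²/K.
So ΔT₀ = -6.549/3.256 = -2.01 K.

-2.0 K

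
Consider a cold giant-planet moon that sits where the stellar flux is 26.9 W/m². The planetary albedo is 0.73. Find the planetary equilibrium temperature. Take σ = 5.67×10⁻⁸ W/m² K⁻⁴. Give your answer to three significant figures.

Averaging over the sphere, the absorbed flux is S(1−α)/4 = 1.816 W/m².
In equilibrium σT⁴ equals this, so T = 75.23 K.

75.2 kelvin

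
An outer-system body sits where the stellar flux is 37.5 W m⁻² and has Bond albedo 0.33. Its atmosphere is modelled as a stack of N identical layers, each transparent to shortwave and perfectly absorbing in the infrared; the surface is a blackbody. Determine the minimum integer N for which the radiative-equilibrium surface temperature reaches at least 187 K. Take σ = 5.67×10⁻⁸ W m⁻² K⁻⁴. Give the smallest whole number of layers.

11

Top-of-atmosphere balance: σT_e⁴ = S(1−α)/4 = 6.281 W m⁻² → T_e = 102.6 K.
T_s = (N+1)^(1/4)·T_e ≥ 187 K requires N+1 ≥ (T_s/T_e)⁴ = (187/102.6)⁴ = 11.038.
The minimum whole number is N = 11.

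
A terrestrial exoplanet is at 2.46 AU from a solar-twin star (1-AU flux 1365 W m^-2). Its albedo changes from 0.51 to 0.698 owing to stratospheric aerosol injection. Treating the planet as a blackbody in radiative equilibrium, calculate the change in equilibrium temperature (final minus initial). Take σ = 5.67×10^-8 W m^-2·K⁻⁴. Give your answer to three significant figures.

-16.9 kelvin

Flux at the orbit: S = 1365/(2.46)² = 225.6 W m^-2.
Before: T₁ = [225.6·0.49/(4σ)]^(1/4) = 148.6 K.
After:  T₂ = [225.6·0.302/(4σ)]^(1/4) = 131.6 K.
Change: 131.6 − 148.6 = -16.93 K.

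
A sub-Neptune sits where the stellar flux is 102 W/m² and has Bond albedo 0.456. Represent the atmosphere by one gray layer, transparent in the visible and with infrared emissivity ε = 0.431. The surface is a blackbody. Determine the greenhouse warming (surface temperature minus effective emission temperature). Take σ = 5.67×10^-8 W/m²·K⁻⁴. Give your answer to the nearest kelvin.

At the top of the atmosphere, σT_e⁴ = S(1−α)/4 = 13.87 W/m², giving T_e = 125.1 K.
For a single slab of emissivity ε, T_s⁴ = 2T_e⁴/(2−ε); thus T_s = 125.1·(1.275)^(1/4) = 132.9 K.
The atmosphere warms the surface by 7.824 K.

8 K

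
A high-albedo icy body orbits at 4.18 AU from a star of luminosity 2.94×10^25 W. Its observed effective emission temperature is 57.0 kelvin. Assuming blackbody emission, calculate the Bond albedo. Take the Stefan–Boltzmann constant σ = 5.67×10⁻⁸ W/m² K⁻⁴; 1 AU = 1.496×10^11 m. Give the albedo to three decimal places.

0.600

Orbital distance: d = 4.18 AU = 6.253×10^11 m.
Spreading L over a sphere of radius d: S = 2.94×10^25/(4π·6.25×10^11²) = 5.983 W/m².
Energy balance: S(1−α)/4 = σT⁴, so 1−α = 4σT⁴/S.
σT⁴ = 0.5985 W/m², so 4σT⁴ = 2.394 W/m².
1−α = 2.394/5.983 = 0.4001, so α = 0.5999.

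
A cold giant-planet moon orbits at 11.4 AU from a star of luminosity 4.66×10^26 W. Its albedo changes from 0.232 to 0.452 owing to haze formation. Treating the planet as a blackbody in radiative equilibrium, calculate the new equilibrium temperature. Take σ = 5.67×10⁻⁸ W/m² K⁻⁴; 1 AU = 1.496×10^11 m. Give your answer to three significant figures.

74.5 kelvin

Orbital distance: d = 11.4 AU = 1.705×10^12 m.
S = L/(4πd²) = 12.75 W/m².
New equilibrium: T₂ = [(1−0.452)·12.75/(4σ)]^(1/4) = 74.50 K.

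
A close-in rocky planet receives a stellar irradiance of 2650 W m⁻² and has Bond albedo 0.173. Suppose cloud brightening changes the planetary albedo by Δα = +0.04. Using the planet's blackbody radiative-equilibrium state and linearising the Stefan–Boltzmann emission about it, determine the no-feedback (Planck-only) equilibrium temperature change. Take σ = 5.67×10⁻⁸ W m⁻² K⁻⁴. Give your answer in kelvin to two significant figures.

The baseline emission temperature is T_e = 313.5 K.
TOA radiative forcing: ΔF = −S·Δα/4 = −2650·(+0.04)/4 = -26.50 W m⁻².
Planck response: λ_P = 4σT_e³ = 4·5.67×10⁻⁸·(313.5)³ = 6.990 W m⁻²/K.
ΔT₀ = ΔF/λ_P = -26.50/6.990 = -3.79 K.

-3.8 K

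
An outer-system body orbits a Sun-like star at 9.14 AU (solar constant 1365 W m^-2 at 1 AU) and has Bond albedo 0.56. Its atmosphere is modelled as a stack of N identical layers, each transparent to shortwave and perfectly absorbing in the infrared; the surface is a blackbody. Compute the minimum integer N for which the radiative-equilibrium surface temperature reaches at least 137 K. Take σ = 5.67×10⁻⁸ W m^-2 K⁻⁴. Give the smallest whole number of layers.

By the inverse-square law, S = 1365/9.14² = 16.34 W m^-2.
Top-of-atmosphere balance: σT_e⁴ = S(1−α)/4 = 1.797 W m^-2 → T_e = 75.03 K.
T_s = (N+1)^(1/4)·T_e ≥ 137 K requires N+1 ≥ (T_s/T_e)⁴ = (137/75.03)⁴ = 11.113.
Rounding up, N = 11.

11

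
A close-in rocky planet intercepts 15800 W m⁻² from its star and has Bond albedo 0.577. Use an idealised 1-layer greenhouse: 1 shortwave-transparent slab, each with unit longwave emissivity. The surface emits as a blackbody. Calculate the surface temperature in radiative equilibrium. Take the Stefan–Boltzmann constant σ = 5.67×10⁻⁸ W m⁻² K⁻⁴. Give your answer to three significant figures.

493 kelvin

OLR = S(1−α)/4 = 1671 W m⁻²; the top layer radiates at T_e = 414.3 K.
With N = 1 opaque layers, T_s = (N+1)^(1/4)·T_e = 2^(1/4)·414.3 = 492.7 K.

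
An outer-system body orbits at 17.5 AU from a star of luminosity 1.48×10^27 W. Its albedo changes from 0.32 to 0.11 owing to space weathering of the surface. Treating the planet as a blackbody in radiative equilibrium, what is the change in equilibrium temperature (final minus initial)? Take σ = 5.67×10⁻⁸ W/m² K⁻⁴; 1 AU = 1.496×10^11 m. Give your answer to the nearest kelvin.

6 K

Orbital distance: d = 17.5 AU = 2.618×10^12 m.
Spreading L over a sphere of radius d: S = 1.48×10^27/(4π·2.62×10^12²) = 17.18 W/m².
With α = 0.32, T₁ = 84.72 K.
After:  T₂ = [17.18·0.89/(4σ)]^(1/4) = 90.62 K.
Change: 90.62 − 84.72 = 5.896 K.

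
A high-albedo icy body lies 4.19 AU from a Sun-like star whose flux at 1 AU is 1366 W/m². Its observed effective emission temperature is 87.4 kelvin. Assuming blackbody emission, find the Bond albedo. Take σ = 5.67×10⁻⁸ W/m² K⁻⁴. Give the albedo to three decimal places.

By the inverse-square law, S = 1366/4.19² = 77.81 W/m².
Energy balance: S(1−α)/4 = σT⁴, so 1−α = 4σT⁴/S.
σT⁴ = 3.308 W/m², so 4σT⁴ = 13.23 W/m².
1−α = 13.23/77.81 = 0.1701, so α = 0.8299.

0.830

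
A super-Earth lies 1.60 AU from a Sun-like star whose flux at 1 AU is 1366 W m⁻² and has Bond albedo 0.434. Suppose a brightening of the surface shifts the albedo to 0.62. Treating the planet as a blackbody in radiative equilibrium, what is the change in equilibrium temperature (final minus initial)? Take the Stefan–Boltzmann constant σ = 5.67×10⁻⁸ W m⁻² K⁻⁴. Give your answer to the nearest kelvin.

Irradiance scales as 1/d², so S = 1366 W m⁻² × (1/1.60)² = 533.6 W m⁻².
Before: T₁ = [533.6·0.566/(4σ)]^(1/4) = 191.0 K.
Final:   T₂ = [S(1−0.62)/(4σ)]^(1/4) = 172.9 K.
Change: 172.9 − 191.0 = -18.11 K.

-18 kelvin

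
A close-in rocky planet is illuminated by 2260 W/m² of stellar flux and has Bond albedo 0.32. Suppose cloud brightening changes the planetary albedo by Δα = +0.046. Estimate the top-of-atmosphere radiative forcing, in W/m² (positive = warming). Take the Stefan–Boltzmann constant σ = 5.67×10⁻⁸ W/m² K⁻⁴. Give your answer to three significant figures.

TOA radiative forcing: ΔF = −S·Δα/4 = −2260·(+0.046)/4 = -25.99 W/m².

-26.0 W/m²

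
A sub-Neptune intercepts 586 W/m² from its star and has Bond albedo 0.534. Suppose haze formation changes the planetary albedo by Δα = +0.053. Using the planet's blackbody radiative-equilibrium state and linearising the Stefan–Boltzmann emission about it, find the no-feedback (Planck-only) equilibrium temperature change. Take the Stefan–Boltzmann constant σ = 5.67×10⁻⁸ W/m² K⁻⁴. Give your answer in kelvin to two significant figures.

Reference equilibrium: T_e = [S(1−α)/(4σ)]^(1/4) = 186.3 K.
The change in absorbed flux is Δ[S(1−α)/4] = −SΔα/4 = -7.764 W/m².
Planck response: λ_P = 4σT_e³ = 4·5.67×10⁻⁸·(186.3)³ = 1.466 W/m²/K.
ΔT₀ = ΔF/λ_P = -7.764/1.466 = -5.30 K.

-5.3 K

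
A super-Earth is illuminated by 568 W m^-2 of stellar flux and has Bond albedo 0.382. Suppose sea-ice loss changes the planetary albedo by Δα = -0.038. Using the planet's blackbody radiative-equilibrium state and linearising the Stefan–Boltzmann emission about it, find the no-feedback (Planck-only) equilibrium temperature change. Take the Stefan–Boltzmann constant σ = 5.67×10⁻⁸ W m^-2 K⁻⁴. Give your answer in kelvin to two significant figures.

3.0 K

Unperturbed T_e = [568.0·(1−0.382)/(4σ)]^¼ = 198.3 K.
ΔF = −(S/4)Δα = −(568.0/4)×(-0.038) = 5.396 W m^-2.
Linearising σT⁴ gives d(σT⁴)/dT = 4σT_e³ = 1.770 W m^-2 per K.
ΔT₀ = ΔF/λ_P = 5.396/1.770 = 3.05 K.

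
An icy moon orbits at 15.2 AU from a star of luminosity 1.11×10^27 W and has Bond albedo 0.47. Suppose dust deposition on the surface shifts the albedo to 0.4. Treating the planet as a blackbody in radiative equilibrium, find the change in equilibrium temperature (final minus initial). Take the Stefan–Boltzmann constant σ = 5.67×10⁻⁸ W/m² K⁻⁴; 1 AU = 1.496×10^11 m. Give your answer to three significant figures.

d = 15.2 × 1.496×10^11 m = 2.274×10^12 m.
Flux at the orbit: S = L/(4πd²) = 1.11×10^27/(4π·(2.27×10^12)²) = 17.08 W/m².
With α = 0.47, T₁ = 79.49 K.
After:  T₂ = [17.08·0.6/(4σ)]^(1/4) = 81.99 K.
Change: 81.99 − 79.49 = 2.504 K.

2.50 K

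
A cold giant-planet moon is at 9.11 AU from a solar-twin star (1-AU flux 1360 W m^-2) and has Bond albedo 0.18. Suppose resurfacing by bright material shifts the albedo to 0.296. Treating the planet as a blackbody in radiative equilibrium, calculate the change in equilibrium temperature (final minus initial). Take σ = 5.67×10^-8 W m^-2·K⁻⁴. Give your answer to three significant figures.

Flux at the orbit: S = 1360/(9.11)² = 16.39 W m^-2.
Initial: T₁ = [S(1−0.18)/(4σ)]^(1/4) = 87.73 K.
Final:   T₂ = [S(1−0.296)/(4σ)]^(1/4) = 84.45 K.
ΔT = T₂ − T₁ = -3.282 K.

-3.28 K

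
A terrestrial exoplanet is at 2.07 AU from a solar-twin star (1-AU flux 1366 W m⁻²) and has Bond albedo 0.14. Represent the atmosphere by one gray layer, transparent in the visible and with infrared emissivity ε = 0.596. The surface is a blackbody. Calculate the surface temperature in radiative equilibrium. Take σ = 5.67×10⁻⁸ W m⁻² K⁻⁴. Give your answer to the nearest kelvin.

204 K

Irradiance scales as 1/d², so S = 1366 W m⁻² × (1/2.07)² = 318.8 W m⁻².
The planet radiates to space at T_e = [S(1−α)/(4σ)]^(1/4) = 186.5 K.
Surface balance with a leaky layer gives σT_s⁴ = σT_e⁴·2/(2−ε), so T_s = T_e·[2/(2−0.596)]^(1/4) = 203.7 K.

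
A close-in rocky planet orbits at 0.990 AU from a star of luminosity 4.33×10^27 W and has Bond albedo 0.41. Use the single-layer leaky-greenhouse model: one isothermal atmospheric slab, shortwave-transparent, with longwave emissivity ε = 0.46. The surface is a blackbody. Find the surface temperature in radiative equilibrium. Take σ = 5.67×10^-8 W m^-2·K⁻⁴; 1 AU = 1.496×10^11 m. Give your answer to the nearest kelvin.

Orbital distance: d = 0.990 AU = 1.481×10^11 m.
S = L/(4πd²) = 15710 W m^-2.
At the top of the atmosphere, σT_e⁴ = S(1−α)/4 = 2317 W m^-2, giving T_e = 449.6 K.
The surface balance (absorbed SW + ε·downward IR = σT_s⁴) with T_a⁴ = T_s⁴/2 reduces to T_s = T_e·[2/(2−ε)]^¼ = 480.0 K.

480 K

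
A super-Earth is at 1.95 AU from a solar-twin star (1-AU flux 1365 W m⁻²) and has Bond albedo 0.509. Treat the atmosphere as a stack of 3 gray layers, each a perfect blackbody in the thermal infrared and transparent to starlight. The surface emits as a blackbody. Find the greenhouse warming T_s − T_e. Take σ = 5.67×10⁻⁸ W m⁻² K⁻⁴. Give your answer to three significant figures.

Flux at the orbit: S = 1365/(1.95)² = 359.0 W m⁻².
The effective emission temperature is T_e = [S(1−α)/(4σ)]^¼ = 167.0 K.
T_s = (N+1)^(1/4)·T_e = 236.1 K.
Warming: T_s − T_e = 69.16 K.

69.2 kelvin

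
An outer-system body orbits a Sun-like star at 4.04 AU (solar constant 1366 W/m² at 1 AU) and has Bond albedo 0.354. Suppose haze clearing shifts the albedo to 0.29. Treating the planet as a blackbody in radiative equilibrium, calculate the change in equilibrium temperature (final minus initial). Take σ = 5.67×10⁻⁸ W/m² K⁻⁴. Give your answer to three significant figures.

Flux at the orbit: S = 1366/(4.04)² = 83.69 W/m².
Initial: T₁ = [S(1−0.354)/(4σ)]^(1/4) = 124.3 K.
Final:   T₂ = [S(1−0.29)/(4σ)]^(1/4) = 127.2 K.
Change: 127.2 − 124.3 = 2.969 K.

2.97 K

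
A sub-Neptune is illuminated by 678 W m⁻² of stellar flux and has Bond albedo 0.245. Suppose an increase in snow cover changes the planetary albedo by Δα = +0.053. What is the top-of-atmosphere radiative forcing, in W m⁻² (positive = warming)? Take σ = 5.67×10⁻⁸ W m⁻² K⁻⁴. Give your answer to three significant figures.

TOA radiative forcing: ΔF = −S·Δα/4 = −678.0·(+0.053)/4 = -8.983 W m⁻².

-8.98 W m⁻²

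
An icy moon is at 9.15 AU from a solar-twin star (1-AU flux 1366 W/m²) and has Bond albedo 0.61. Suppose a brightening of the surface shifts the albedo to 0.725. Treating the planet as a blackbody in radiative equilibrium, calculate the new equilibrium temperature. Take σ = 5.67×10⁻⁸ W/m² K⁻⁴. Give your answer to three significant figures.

66.7 kelvin

By the inverse-square law, S = 1366/9.15² = 16.32 W/m².
New equilibrium: T₂ = [(1−0.725)·16.32/(4σ)]^(1/4) = 66.69 K.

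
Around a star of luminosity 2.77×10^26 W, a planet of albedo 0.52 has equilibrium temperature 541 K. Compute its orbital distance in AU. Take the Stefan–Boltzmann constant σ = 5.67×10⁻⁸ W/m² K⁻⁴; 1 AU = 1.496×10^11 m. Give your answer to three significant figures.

Required flux: S = 4σT⁴/(1−α) = 40480 W/m².
Then d = [L/(4πS)]^(1/2) = 2.334×10^10 m, i.e. 0.1560 AU.

0.156 AU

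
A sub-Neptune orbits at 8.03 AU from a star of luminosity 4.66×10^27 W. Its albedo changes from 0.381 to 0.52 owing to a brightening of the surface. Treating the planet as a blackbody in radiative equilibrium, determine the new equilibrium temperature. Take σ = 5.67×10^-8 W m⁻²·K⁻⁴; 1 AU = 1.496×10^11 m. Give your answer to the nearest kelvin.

d = 8.03 × 1.496×10^11 m = 1.201×10^12 m.
S = L/(4πd²) = 257.0 W m⁻².
T₂ = [S(1−α₂)/(4σ)]^(1/4) = [257.0·0.48/(4σ)]^(1/4) = 152.7 K.

153 kelvin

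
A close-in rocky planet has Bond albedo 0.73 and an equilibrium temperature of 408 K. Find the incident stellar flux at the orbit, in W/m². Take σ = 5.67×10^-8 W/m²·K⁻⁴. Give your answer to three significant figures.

Invert the energy balance for S: S = 4σT⁴/(1−α).
The emitted flux is σT⁴ = 1571 W/m².
S = 4·1571/0.27 = 23280 W/m².

23300 W/m²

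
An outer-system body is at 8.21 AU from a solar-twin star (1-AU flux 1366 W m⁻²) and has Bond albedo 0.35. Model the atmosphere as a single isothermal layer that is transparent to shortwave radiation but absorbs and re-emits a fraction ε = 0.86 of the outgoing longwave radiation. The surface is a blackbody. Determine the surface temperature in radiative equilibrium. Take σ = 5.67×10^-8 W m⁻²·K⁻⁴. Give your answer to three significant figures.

100 kelvin

Flux at the orbit: S = 1366/(8.21)² = 20.27 W m⁻².
Effective emission temperature (TOA balance): σT_e⁴ = S(1−α)/4 = 3.293 W m⁻² → T_e = 87.30 K.
The surface balance (absorbed SW + ε·downward IR = σT_s⁴) with T_a⁴ = T_s⁴/2 reduces to T_s = T_e·[2/(2−ε)]^¼ = 100.5 K.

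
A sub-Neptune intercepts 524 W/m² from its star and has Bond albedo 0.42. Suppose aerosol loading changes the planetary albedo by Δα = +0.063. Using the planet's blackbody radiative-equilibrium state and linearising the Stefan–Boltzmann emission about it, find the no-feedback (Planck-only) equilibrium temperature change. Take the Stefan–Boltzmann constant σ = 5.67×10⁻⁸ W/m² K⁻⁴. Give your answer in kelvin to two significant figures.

Reference equilibrium: T_e = [S(1−α)/(4σ)]^(1/4) = 191.3 K.
ΔF = −(S/4)Δα = −(524.0/4)×(+0.063) = -8.253 W/m².
Planck response: λ_P = 4σT_e³ = 4·5.67×10⁻⁸·(191.3)³ = 1.588 W/m²/K.
So ΔT₀ = -8.253/1.588 = -5.20 K.

-5.2 K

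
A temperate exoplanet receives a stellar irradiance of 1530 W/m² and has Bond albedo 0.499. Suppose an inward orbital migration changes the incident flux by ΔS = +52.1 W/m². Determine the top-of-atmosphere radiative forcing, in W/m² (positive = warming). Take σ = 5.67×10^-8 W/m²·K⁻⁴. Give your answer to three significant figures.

Only a fraction (1−α) is absorbed and it's spread over 4πR², so ΔF = (1−α)ΔS/4 = 6.526 W/m².

6.53 W/m²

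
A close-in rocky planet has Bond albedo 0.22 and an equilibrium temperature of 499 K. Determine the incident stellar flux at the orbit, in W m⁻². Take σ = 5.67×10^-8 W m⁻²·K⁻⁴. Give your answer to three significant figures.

18000 W m⁻²

Invert the energy balance for S: S = 4σT⁴/(1−α).
σT⁴ = 5.67×10⁻⁸·(499)⁴ = 3515 W m⁻².
S = 4·3515/0.78 = 18030 W m⁻².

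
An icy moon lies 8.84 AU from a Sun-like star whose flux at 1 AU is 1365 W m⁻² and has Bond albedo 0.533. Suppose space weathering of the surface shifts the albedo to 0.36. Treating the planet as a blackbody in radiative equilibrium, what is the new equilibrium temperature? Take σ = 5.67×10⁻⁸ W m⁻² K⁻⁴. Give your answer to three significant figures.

83.8 kelvin

Flux at the orbit: S = 1365/(8.84)² = 17.47 W m⁻².
New equilibrium: T₂ = [(1−0.36)·17.47/(4σ)]^(1/4) = 83.79 K.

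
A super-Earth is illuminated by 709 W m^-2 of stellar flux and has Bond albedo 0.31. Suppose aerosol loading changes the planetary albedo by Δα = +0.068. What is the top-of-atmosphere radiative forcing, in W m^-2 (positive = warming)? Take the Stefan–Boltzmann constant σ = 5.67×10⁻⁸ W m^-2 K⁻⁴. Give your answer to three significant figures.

-12.1 W m^-2

TOA radiative forcing: ΔF = −S·Δα/4 = −709.0·(+0.068)/4 = -12.05 W m^-2.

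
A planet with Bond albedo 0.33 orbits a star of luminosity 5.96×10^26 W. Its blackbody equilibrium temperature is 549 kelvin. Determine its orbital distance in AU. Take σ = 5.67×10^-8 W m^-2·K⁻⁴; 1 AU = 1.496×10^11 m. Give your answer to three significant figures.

Energy balance gives S = 4σT⁴/(1−α) = 30750 W m^-2.
S = L/(4πd²) → d = √(L/4πS) = √(5.96×10^26/(4π·30750)) = 3.927×10^10 m = 0.2625 AU.

0.263 AU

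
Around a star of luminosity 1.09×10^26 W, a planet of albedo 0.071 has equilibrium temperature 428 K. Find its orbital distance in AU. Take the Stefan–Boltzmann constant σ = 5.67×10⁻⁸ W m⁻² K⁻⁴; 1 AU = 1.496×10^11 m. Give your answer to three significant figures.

0.218 AU

Energy balance gives S = 4σT⁴/(1−α) = 8192 W m⁻².
S = L/(4πd²) → d = √(L/4πS) = √(1.09×10^26/(4π·8192)) = 3.254×10^10 m = 0.2175 AU.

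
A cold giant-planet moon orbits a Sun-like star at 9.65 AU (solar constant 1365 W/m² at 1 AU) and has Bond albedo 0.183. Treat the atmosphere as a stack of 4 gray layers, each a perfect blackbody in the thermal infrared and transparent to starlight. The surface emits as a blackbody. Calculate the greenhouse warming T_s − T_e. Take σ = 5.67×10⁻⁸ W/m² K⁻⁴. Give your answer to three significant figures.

42.2 K

By the inverse-square law, S = 1365/9.65² = 14.66 W/m².
The effective emission temperature is T_e = [S(1−α)/(4σ)]^¼ = 85.24 K.
T_s = (N+1)^(1/4)·T_e = 127.5 K.
So the greenhouse effect raises the surface by 127.5 − 85.24 = 42.23 K.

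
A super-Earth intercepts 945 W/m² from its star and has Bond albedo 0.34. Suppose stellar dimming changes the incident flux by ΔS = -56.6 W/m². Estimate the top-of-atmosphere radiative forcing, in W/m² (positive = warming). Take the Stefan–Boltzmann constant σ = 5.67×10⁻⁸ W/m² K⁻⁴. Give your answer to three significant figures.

-9.34 W/m²

TOA radiative forcing: ΔF = (1−α)ΔS/4 = 0.66·(-56.6)/4 = -9.339 W/m².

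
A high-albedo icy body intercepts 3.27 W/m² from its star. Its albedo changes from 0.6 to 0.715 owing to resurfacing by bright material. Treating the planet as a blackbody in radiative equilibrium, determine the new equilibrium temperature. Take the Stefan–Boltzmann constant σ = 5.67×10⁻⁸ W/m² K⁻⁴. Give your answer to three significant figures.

45.0 K

New equilibrium: T₂ = [(1−0.715)·3.270/(4σ)]^(1/4) = 45.02 K.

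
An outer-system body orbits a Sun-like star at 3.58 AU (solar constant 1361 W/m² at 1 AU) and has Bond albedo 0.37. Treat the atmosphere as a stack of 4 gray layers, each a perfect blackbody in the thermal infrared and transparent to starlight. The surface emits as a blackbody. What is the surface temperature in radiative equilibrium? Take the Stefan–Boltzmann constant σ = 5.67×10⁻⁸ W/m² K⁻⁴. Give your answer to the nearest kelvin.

Flux at the orbit: S = 1361/(3.58)² = 106.2 W/m².
Top-of-atmosphere balance: σT_e⁴ = S(1−α)/4 = 16.73 W/m² → T_e = 131.1 K.
For an N-layer opaque stack, T_s⁴ = (N+1)T_e⁴, hence T_s = (5)^(1/4)×131.1 K = 196.0 K.

196 K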